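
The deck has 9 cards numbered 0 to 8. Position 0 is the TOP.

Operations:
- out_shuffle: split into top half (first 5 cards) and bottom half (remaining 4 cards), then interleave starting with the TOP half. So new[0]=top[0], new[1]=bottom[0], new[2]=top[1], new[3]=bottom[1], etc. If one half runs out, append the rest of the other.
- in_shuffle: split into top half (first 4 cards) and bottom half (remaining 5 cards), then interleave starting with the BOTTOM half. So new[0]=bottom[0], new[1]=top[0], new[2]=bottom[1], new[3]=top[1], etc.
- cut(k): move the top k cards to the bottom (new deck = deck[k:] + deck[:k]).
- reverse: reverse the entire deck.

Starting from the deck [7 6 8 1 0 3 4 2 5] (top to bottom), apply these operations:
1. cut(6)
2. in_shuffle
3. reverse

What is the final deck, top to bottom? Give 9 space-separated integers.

Answer: 3 7 0 5 1 2 8 4 6

Derivation:
After op 1 (cut(6)): [4 2 5 7 6 8 1 0 3]
After op 2 (in_shuffle): [6 4 8 2 1 5 0 7 3]
After op 3 (reverse): [3 7 0 5 1 2 8 4 6]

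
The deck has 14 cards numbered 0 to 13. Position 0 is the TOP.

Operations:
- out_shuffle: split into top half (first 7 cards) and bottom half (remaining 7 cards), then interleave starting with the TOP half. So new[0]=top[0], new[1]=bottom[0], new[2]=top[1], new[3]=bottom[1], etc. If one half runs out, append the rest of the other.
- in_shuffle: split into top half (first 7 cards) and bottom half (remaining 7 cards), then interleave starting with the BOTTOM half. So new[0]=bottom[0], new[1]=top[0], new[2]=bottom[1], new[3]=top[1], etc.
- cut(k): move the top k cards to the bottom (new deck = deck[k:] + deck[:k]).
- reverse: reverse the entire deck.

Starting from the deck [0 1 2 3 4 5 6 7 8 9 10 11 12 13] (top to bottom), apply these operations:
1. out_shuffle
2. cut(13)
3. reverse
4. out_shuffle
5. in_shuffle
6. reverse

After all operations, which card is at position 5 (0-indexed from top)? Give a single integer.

After op 1 (out_shuffle): [0 7 1 8 2 9 3 10 4 11 5 12 6 13]
After op 2 (cut(13)): [13 0 7 1 8 2 9 3 10 4 11 5 12 6]
After op 3 (reverse): [6 12 5 11 4 10 3 9 2 8 1 7 0 13]
After op 4 (out_shuffle): [6 9 12 2 5 8 11 1 4 7 10 0 3 13]
After op 5 (in_shuffle): [1 6 4 9 7 12 10 2 0 5 3 8 13 11]
After op 6 (reverse): [11 13 8 3 5 0 2 10 12 7 9 4 6 1]
Position 5: card 0.

Answer: 0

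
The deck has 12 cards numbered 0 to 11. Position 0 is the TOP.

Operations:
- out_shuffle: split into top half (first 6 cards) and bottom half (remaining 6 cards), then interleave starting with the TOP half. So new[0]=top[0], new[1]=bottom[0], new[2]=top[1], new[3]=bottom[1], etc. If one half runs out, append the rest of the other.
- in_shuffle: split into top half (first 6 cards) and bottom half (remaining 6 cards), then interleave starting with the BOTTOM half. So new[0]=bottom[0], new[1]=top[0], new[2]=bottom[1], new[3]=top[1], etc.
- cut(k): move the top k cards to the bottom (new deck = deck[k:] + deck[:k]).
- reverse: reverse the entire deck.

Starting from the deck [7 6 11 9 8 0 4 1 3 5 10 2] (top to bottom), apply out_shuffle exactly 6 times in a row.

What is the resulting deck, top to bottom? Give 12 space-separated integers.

Answer: 7 0 10 8 5 9 3 11 1 6 4 2

Derivation:
After op 1 (out_shuffle): [7 4 6 1 11 3 9 5 8 10 0 2]
After op 2 (out_shuffle): [7 9 4 5 6 8 1 10 11 0 3 2]
After op 3 (out_shuffle): [7 1 9 10 4 11 5 0 6 3 8 2]
After op 4 (out_shuffle): [7 5 1 0 9 6 10 3 4 8 11 2]
After op 5 (out_shuffle): [7 10 5 3 1 4 0 8 9 11 6 2]
After op 6 (out_shuffle): [7 0 10 8 5 9 3 11 1 6 4 2]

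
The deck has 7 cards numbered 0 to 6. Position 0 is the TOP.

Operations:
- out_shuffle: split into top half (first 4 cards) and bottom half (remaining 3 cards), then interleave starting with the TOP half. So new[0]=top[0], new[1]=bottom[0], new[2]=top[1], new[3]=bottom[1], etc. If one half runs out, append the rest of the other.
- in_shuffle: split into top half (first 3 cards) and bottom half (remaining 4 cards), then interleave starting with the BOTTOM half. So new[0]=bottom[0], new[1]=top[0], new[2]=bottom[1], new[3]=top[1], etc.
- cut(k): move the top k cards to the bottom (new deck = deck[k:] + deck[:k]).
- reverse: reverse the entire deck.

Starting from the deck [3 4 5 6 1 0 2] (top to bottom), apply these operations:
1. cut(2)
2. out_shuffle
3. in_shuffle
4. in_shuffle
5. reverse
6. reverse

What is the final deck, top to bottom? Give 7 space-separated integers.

After op 1 (cut(2)): [5 6 1 0 2 3 4]
After op 2 (out_shuffle): [5 2 6 3 1 4 0]
After op 3 (in_shuffle): [3 5 1 2 4 6 0]
After op 4 (in_shuffle): [2 3 4 5 6 1 0]
After op 5 (reverse): [0 1 6 5 4 3 2]
After op 6 (reverse): [2 3 4 5 6 1 0]

Answer: 2 3 4 5 6 1 0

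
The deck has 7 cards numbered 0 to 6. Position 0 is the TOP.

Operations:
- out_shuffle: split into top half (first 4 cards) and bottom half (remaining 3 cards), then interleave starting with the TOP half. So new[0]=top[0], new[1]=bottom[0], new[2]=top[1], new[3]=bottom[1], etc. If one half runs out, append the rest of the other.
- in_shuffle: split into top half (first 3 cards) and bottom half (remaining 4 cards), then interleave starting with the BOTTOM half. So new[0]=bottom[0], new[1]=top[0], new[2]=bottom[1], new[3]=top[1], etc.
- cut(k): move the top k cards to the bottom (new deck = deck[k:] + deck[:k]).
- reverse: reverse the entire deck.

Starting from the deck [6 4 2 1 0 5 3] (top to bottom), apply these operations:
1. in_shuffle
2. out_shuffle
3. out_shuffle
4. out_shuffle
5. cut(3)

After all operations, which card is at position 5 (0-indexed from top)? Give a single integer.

Answer: 6

Derivation:
After op 1 (in_shuffle): [1 6 0 4 5 2 3]
After op 2 (out_shuffle): [1 5 6 2 0 3 4]
After op 3 (out_shuffle): [1 0 5 3 6 4 2]
After op 4 (out_shuffle): [1 6 0 4 5 2 3]
After op 5 (cut(3)): [4 5 2 3 1 6 0]
Position 5: card 6.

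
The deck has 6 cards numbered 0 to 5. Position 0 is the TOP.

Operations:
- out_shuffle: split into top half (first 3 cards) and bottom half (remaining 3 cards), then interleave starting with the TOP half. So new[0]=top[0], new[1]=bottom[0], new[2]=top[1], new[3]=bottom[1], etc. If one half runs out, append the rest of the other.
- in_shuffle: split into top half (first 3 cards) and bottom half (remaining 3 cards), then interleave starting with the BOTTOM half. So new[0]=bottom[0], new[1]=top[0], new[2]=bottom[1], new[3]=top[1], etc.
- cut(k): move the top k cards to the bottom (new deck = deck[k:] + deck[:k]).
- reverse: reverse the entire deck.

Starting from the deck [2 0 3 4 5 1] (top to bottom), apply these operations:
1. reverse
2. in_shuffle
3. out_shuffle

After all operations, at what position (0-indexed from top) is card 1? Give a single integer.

After op 1 (reverse): [1 5 4 3 0 2]
After op 2 (in_shuffle): [3 1 0 5 2 4]
After op 3 (out_shuffle): [3 5 1 2 0 4]
Card 1 is at position 2.

Answer: 2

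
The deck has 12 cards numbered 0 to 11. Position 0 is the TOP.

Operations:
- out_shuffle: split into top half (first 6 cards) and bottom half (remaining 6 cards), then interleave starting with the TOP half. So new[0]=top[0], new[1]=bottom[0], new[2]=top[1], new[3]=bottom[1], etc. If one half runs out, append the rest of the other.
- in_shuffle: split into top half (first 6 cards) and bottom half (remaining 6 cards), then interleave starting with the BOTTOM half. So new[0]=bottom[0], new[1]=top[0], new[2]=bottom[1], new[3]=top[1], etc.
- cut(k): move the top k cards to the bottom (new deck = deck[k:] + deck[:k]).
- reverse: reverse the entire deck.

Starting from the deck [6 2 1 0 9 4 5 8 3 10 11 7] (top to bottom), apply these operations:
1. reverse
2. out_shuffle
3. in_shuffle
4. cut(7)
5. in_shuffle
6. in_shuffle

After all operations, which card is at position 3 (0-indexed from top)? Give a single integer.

After op 1 (reverse): [7 11 10 3 8 5 4 9 0 1 2 6]
After op 2 (out_shuffle): [7 4 11 9 10 0 3 1 8 2 5 6]
After op 3 (in_shuffle): [3 7 1 4 8 11 2 9 5 10 6 0]
After op 4 (cut(7)): [9 5 10 6 0 3 7 1 4 8 11 2]
After op 5 (in_shuffle): [7 9 1 5 4 10 8 6 11 0 2 3]
After op 6 (in_shuffle): [8 7 6 9 11 1 0 5 2 4 3 10]
Position 3: card 9.

Answer: 9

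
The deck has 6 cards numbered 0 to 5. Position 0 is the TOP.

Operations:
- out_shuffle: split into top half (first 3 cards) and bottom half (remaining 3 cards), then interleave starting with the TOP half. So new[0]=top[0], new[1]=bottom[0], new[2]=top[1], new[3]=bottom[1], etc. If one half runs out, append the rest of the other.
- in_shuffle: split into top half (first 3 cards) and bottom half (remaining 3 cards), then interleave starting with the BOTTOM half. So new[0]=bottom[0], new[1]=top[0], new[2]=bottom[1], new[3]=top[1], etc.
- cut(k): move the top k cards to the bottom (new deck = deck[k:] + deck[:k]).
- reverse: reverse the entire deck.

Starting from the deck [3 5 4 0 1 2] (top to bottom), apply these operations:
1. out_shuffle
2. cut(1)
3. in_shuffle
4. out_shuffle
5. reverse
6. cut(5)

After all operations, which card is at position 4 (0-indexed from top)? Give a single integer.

After op 1 (out_shuffle): [3 0 5 1 4 2]
After op 2 (cut(1)): [0 5 1 4 2 3]
After op 3 (in_shuffle): [4 0 2 5 3 1]
After op 4 (out_shuffle): [4 5 0 3 2 1]
After op 5 (reverse): [1 2 3 0 5 4]
After op 6 (cut(5)): [4 1 2 3 0 5]
Position 4: card 0.

Answer: 0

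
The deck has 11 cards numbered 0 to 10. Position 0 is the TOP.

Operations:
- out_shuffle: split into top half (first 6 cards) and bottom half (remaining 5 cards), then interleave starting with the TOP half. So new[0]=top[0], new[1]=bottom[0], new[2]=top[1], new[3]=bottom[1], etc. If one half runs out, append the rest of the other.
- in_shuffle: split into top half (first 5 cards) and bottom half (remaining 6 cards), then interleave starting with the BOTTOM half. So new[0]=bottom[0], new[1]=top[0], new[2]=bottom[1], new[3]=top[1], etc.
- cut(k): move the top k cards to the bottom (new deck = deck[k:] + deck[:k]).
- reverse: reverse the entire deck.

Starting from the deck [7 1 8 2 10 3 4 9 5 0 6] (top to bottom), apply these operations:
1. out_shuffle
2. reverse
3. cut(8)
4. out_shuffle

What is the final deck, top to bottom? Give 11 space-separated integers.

After op 1 (out_shuffle): [7 4 1 9 8 5 2 0 10 6 3]
After op 2 (reverse): [3 6 10 0 2 5 8 9 1 4 7]
After op 3 (cut(8)): [1 4 7 3 6 10 0 2 5 8 9]
After op 4 (out_shuffle): [1 0 4 2 7 5 3 8 6 9 10]

Answer: 1 0 4 2 7 5 3 8 6 9 10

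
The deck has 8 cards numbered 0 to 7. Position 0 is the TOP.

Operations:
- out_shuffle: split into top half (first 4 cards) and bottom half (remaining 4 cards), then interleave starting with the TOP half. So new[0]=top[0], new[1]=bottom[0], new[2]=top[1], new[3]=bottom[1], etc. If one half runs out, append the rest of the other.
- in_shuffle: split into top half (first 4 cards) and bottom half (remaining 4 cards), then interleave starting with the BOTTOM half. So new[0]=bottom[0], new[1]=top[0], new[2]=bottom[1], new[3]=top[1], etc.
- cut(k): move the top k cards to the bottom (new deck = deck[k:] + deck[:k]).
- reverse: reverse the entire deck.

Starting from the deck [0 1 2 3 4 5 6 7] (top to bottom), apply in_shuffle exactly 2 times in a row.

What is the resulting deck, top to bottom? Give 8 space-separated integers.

Answer: 6 4 2 0 7 5 3 1

Derivation:
After op 1 (in_shuffle): [4 0 5 1 6 2 7 3]
After op 2 (in_shuffle): [6 4 2 0 7 5 3 1]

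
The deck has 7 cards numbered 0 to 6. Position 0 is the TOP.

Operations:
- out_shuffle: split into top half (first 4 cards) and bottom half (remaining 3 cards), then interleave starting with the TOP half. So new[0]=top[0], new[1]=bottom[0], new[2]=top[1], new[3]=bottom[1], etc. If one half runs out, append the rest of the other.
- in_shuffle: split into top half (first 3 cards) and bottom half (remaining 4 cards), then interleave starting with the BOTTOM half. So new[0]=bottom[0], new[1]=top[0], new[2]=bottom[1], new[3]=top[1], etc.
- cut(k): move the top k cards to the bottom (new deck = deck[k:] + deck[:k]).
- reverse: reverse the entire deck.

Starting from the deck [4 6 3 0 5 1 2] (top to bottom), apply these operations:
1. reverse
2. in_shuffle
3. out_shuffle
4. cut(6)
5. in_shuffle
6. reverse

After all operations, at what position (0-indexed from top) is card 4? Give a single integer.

After op 1 (reverse): [2 1 5 0 3 6 4]
After op 2 (in_shuffle): [0 2 3 1 6 5 4]
After op 3 (out_shuffle): [0 6 2 5 3 4 1]
After op 4 (cut(6)): [1 0 6 2 5 3 4]
After op 5 (in_shuffle): [2 1 5 0 3 6 4]
After op 6 (reverse): [4 6 3 0 5 1 2]
Card 4 is at position 0.

Answer: 0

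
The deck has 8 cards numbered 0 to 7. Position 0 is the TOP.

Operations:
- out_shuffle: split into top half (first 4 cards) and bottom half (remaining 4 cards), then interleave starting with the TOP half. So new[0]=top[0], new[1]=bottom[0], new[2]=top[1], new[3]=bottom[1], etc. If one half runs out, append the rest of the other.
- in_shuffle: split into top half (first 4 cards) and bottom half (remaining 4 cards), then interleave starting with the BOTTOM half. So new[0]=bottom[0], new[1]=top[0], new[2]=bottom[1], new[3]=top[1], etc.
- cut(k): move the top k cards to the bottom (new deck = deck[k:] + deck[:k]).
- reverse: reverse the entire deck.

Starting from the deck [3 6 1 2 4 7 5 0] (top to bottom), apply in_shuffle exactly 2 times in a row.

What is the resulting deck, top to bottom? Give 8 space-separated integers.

Answer: 5 4 1 3 0 7 2 6

Derivation:
After op 1 (in_shuffle): [4 3 7 6 5 1 0 2]
After op 2 (in_shuffle): [5 4 1 3 0 7 2 6]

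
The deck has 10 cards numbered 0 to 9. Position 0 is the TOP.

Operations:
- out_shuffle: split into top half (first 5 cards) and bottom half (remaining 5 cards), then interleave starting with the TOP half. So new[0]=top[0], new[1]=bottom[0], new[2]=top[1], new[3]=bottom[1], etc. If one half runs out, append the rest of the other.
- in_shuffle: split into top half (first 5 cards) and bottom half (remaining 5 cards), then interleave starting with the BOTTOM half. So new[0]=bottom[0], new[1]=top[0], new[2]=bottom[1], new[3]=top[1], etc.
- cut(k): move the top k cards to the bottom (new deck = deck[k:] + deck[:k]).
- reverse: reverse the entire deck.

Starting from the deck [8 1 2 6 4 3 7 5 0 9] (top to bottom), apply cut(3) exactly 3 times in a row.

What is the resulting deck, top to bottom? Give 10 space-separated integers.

After op 1 (cut(3)): [6 4 3 7 5 0 9 8 1 2]
After op 2 (cut(3)): [7 5 0 9 8 1 2 6 4 3]
After op 3 (cut(3)): [9 8 1 2 6 4 3 7 5 0]

Answer: 9 8 1 2 6 4 3 7 5 0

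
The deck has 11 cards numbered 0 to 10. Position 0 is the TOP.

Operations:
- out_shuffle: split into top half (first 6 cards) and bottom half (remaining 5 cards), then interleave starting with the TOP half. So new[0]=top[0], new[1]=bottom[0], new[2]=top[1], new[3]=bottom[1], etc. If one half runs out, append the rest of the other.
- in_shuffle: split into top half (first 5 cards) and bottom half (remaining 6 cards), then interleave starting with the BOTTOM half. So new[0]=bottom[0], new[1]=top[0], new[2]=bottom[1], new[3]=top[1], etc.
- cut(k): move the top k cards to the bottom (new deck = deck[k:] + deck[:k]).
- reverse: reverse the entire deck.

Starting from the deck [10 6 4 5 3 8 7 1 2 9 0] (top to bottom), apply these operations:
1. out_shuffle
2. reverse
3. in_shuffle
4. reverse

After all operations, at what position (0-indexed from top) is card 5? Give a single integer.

After op 1 (out_shuffle): [10 7 6 1 4 2 5 9 3 0 8]
After op 2 (reverse): [8 0 3 9 5 2 4 1 6 7 10]
After op 3 (in_shuffle): [2 8 4 0 1 3 6 9 7 5 10]
After op 4 (reverse): [10 5 7 9 6 3 1 0 4 8 2]
Card 5 is at position 1.

Answer: 1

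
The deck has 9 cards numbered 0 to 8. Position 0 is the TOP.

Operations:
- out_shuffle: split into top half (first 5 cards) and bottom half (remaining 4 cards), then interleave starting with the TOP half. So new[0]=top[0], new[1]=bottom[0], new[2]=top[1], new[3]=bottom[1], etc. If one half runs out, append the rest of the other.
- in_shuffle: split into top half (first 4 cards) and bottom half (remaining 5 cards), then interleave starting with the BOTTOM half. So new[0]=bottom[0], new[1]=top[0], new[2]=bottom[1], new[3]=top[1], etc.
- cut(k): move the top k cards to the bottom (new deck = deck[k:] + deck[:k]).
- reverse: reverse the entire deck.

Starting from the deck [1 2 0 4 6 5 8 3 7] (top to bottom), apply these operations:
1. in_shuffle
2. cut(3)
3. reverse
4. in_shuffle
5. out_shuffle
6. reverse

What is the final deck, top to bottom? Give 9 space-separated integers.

Answer: 0 2 1 7 3 8 5 6 4

Derivation:
After op 1 (in_shuffle): [6 1 5 2 8 0 3 4 7]
After op 2 (cut(3)): [2 8 0 3 4 7 6 1 5]
After op 3 (reverse): [5 1 6 7 4 3 0 8 2]
After op 4 (in_shuffle): [4 5 3 1 0 6 8 7 2]
After op 5 (out_shuffle): [4 6 5 8 3 7 1 2 0]
After op 6 (reverse): [0 2 1 7 3 8 5 6 4]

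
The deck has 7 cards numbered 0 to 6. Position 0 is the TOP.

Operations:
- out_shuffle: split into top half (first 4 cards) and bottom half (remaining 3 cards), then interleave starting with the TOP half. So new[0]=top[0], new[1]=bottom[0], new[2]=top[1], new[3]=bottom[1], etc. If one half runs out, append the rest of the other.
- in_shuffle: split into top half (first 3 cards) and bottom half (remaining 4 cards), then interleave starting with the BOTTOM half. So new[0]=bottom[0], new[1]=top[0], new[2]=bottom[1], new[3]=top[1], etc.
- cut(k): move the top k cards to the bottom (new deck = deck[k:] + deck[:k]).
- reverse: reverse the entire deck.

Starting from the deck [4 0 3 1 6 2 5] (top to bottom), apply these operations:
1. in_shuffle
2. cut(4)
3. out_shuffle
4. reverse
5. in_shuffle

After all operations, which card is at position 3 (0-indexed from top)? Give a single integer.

After op 1 (in_shuffle): [1 4 6 0 2 3 5]
After op 2 (cut(4)): [2 3 5 1 4 6 0]
After op 3 (out_shuffle): [2 4 3 6 5 0 1]
After op 4 (reverse): [1 0 5 6 3 4 2]
After op 5 (in_shuffle): [6 1 3 0 4 5 2]
Position 3: card 0.

Answer: 0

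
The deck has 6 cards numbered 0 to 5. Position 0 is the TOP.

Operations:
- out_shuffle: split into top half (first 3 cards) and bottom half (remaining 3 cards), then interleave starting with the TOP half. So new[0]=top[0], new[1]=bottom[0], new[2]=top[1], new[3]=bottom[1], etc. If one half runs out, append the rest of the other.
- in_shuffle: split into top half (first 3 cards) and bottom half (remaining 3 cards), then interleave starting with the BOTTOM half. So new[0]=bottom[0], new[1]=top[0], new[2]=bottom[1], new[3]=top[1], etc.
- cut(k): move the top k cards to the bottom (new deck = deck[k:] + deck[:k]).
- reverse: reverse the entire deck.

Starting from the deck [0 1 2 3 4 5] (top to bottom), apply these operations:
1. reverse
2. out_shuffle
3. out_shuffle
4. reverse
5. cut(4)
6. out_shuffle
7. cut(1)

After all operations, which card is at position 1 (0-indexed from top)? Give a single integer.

After op 1 (reverse): [5 4 3 2 1 0]
After op 2 (out_shuffle): [5 2 4 1 3 0]
After op 3 (out_shuffle): [5 1 2 3 4 0]
After op 4 (reverse): [0 4 3 2 1 5]
After op 5 (cut(4)): [1 5 0 4 3 2]
After op 6 (out_shuffle): [1 4 5 3 0 2]
After op 7 (cut(1)): [4 5 3 0 2 1]
Position 1: card 5.

Answer: 5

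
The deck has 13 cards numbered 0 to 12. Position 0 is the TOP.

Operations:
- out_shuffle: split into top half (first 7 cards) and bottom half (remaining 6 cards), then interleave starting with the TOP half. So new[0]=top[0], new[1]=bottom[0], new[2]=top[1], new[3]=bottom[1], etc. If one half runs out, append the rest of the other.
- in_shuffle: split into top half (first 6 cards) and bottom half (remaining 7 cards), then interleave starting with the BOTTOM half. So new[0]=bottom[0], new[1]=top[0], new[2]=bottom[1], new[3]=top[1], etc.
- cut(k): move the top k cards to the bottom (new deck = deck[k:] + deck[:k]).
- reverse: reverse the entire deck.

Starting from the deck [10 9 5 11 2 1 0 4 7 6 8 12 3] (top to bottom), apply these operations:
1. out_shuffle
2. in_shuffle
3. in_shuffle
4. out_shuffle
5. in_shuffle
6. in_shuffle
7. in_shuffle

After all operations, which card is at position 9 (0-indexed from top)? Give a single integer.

Answer: 8

Derivation:
After op 1 (out_shuffle): [10 4 9 7 5 6 11 8 2 12 1 3 0]
After op 2 (in_shuffle): [11 10 8 4 2 9 12 7 1 5 3 6 0]
After op 3 (in_shuffle): [12 11 7 10 1 8 5 4 3 2 6 9 0]
After op 4 (out_shuffle): [12 4 11 3 7 2 10 6 1 9 8 0 5]
After op 5 (in_shuffle): [10 12 6 4 1 11 9 3 8 7 0 2 5]
After op 6 (in_shuffle): [9 10 3 12 8 6 7 4 0 1 2 11 5]
After op 7 (in_shuffle): [7 9 4 10 0 3 1 12 2 8 11 6 5]
Position 9: card 8.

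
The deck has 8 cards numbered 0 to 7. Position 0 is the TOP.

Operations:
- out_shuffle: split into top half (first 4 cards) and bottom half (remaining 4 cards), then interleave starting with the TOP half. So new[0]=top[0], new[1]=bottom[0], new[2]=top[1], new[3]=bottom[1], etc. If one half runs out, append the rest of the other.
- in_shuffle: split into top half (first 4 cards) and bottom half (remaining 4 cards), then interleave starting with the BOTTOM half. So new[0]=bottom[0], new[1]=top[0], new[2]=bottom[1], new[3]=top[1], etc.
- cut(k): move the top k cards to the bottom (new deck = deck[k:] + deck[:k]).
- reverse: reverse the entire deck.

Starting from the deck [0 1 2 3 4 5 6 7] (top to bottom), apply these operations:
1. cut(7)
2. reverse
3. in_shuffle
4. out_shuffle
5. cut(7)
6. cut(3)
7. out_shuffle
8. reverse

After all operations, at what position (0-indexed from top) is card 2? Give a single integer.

After op 1 (cut(7)): [7 0 1 2 3 4 5 6]
After op 2 (reverse): [6 5 4 3 2 1 0 7]
After op 3 (in_shuffle): [2 6 1 5 0 4 7 3]
After op 4 (out_shuffle): [2 0 6 4 1 7 5 3]
After op 5 (cut(7)): [3 2 0 6 4 1 7 5]
After op 6 (cut(3)): [6 4 1 7 5 3 2 0]
After op 7 (out_shuffle): [6 5 4 3 1 2 7 0]
After op 8 (reverse): [0 7 2 1 3 4 5 6]
Card 2 is at position 2.

Answer: 2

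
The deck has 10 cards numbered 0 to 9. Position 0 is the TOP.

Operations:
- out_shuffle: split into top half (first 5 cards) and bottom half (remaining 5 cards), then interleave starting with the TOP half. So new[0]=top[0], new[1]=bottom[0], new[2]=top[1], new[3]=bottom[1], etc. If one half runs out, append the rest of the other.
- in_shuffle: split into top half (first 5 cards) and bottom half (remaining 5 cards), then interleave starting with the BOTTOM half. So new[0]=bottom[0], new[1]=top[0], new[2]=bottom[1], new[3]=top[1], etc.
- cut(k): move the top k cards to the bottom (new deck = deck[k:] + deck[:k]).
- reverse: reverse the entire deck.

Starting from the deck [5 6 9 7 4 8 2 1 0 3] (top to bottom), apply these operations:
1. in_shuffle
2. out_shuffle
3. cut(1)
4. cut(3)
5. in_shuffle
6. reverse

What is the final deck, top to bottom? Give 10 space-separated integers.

After op 1 (in_shuffle): [8 5 2 6 1 9 0 7 3 4]
After op 2 (out_shuffle): [8 9 5 0 2 7 6 3 1 4]
After op 3 (cut(1)): [9 5 0 2 7 6 3 1 4 8]
After op 4 (cut(3)): [2 7 6 3 1 4 8 9 5 0]
After op 5 (in_shuffle): [4 2 8 7 9 6 5 3 0 1]
After op 6 (reverse): [1 0 3 5 6 9 7 8 2 4]

Answer: 1 0 3 5 6 9 7 8 2 4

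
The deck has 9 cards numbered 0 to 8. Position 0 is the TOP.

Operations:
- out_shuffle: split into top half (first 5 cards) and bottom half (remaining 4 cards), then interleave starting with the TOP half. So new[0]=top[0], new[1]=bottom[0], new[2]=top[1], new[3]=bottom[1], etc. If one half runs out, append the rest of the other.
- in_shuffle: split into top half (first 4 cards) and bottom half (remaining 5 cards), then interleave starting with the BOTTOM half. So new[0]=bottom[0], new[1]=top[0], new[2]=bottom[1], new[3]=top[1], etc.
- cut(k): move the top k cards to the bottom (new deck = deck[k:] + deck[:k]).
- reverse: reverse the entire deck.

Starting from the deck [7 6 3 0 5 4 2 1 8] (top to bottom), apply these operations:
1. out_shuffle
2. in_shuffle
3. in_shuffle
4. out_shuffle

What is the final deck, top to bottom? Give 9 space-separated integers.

After op 1 (out_shuffle): [7 4 6 2 3 1 0 8 5]
After op 2 (in_shuffle): [3 7 1 4 0 6 8 2 5]
After op 3 (in_shuffle): [0 3 6 7 8 1 2 4 5]
After op 4 (out_shuffle): [0 1 3 2 6 4 7 5 8]

Answer: 0 1 3 2 6 4 7 5 8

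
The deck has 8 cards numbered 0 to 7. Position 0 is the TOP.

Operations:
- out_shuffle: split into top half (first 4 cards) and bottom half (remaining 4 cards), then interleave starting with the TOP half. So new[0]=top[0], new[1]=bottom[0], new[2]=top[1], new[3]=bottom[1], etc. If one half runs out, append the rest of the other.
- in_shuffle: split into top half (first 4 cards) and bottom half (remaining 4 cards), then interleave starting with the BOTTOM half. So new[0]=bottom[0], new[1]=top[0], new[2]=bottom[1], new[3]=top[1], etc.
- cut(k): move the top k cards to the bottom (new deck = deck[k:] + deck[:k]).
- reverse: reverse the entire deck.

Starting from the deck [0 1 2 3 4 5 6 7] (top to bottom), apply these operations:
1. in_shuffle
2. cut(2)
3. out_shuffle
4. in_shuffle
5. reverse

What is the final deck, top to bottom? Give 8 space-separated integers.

Answer: 3 0 1 2 7 4 5 6

Derivation:
After op 1 (in_shuffle): [4 0 5 1 6 2 7 3]
After op 2 (cut(2)): [5 1 6 2 7 3 4 0]
After op 3 (out_shuffle): [5 7 1 3 6 4 2 0]
After op 4 (in_shuffle): [6 5 4 7 2 1 0 3]
After op 5 (reverse): [3 0 1 2 7 4 5 6]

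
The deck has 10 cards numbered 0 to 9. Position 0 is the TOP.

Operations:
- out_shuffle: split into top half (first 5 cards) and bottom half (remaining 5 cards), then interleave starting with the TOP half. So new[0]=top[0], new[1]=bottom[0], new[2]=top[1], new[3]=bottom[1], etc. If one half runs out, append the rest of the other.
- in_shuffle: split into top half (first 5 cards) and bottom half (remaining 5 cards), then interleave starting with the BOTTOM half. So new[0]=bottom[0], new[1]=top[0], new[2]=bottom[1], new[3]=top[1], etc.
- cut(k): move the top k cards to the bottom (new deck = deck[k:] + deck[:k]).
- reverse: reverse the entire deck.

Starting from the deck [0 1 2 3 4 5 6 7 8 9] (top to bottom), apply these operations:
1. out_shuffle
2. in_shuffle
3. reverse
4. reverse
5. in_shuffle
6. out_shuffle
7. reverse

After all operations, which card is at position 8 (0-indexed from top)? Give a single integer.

Answer: 3

Derivation:
After op 1 (out_shuffle): [0 5 1 6 2 7 3 8 4 9]
After op 2 (in_shuffle): [7 0 3 5 8 1 4 6 9 2]
After op 3 (reverse): [2 9 6 4 1 8 5 3 0 7]
After op 4 (reverse): [7 0 3 5 8 1 4 6 9 2]
After op 5 (in_shuffle): [1 7 4 0 6 3 9 5 2 8]
After op 6 (out_shuffle): [1 3 7 9 4 5 0 2 6 8]
After op 7 (reverse): [8 6 2 0 5 4 9 7 3 1]
Position 8: card 3.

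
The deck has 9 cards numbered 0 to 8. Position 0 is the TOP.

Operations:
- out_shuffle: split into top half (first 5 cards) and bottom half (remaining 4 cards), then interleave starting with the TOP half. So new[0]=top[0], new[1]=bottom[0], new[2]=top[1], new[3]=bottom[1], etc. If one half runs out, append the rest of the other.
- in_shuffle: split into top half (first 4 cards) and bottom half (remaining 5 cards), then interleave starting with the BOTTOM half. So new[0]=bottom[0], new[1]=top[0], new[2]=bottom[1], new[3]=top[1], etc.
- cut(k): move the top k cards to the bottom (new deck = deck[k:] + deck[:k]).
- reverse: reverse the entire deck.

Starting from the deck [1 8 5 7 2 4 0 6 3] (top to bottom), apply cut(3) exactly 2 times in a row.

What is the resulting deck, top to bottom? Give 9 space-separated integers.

Answer: 0 6 3 1 8 5 7 2 4

Derivation:
After op 1 (cut(3)): [7 2 4 0 6 3 1 8 5]
After op 2 (cut(3)): [0 6 3 1 8 5 7 2 4]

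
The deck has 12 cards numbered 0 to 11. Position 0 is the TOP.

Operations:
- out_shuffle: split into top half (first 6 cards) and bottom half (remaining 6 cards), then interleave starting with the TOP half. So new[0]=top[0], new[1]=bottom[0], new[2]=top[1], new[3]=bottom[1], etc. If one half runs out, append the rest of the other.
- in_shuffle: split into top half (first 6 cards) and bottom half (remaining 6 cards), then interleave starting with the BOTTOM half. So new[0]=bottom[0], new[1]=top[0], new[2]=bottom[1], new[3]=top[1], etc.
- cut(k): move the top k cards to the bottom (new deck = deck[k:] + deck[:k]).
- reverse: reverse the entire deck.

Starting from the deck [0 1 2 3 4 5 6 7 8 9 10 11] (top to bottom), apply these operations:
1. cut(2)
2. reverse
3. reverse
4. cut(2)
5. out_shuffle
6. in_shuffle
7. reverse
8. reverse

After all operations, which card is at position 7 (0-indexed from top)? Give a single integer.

After op 1 (cut(2)): [2 3 4 5 6 7 8 9 10 11 0 1]
After op 2 (reverse): [1 0 11 10 9 8 7 6 5 4 3 2]
After op 3 (reverse): [2 3 4 5 6 7 8 9 10 11 0 1]
After op 4 (cut(2)): [4 5 6 7 8 9 10 11 0 1 2 3]
After op 5 (out_shuffle): [4 10 5 11 6 0 7 1 8 2 9 3]
After op 6 (in_shuffle): [7 4 1 10 8 5 2 11 9 6 3 0]
After op 7 (reverse): [0 3 6 9 11 2 5 8 10 1 4 7]
After op 8 (reverse): [7 4 1 10 8 5 2 11 9 6 3 0]
Position 7: card 11.

Answer: 11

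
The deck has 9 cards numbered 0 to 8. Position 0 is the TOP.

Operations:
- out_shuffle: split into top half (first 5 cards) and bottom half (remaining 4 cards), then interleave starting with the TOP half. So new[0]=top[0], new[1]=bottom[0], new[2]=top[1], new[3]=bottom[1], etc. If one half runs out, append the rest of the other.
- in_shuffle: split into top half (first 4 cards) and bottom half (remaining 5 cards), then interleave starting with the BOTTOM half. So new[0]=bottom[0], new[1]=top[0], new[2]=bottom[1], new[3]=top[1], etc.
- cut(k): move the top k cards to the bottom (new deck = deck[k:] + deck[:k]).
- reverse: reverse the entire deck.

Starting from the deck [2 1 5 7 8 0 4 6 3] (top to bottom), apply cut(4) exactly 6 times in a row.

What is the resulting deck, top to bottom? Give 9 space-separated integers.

After op 1 (cut(4)): [8 0 4 6 3 2 1 5 7]
After op 2 (cut(4)): [3 2 1 5 7 8 0 4 6]
After op 3 (cut(4)): [7 8 0 4 6 3 2 1 5]
After op 4 (cut(4)): [6 3 2 1 5 7 8 0 4]
After op 5 (cut(4)): [5 7 8 0 4 6 3 2 1]
After op 6 (cut(4)): [4 6 3 2 1 5 7 8 0]

Answer: 4 6 3 2 1 5 7 8 0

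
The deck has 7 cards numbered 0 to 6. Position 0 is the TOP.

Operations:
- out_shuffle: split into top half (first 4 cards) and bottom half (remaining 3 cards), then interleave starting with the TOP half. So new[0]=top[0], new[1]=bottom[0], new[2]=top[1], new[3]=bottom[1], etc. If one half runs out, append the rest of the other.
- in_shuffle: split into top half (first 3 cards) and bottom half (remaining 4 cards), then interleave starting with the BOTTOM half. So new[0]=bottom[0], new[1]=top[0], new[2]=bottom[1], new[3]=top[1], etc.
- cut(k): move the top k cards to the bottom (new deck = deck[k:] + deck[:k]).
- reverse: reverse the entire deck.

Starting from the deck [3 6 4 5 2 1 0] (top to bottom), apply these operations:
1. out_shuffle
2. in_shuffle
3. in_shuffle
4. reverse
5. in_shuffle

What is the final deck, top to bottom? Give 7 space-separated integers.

After op 1 (out_shuffle): [3 2 6 1 4 0 5]
After op 2 (in_shuffle): [1 3 4 2 0 6 5]
After op 3 (in_shuffle): [2 1 0 3 6 4 5]
After op 4 (reverse): [5 4 6 3 0 1 2]
After op 5 (in_shuffle): [3 5 0 4 1 6 2]

Answer: 3 5 0 4 1 6 2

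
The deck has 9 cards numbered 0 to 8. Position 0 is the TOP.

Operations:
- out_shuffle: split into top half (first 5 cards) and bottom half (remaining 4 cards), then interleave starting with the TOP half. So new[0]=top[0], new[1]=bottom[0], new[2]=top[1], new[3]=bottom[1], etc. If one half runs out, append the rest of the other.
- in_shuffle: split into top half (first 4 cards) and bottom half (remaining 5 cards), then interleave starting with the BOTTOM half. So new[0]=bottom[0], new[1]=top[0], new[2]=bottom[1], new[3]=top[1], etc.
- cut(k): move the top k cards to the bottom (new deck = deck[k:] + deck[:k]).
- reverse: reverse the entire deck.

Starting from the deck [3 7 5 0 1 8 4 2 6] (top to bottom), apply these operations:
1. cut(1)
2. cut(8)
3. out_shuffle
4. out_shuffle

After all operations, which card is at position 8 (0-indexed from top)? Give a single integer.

Answer: 5

Derivation:
After op 1 (cut(1)): [7 5 0 1 8 4 2 6 3]
After op 2 (cut(8)): [3 7 5 0 1 8 4 2 6]
After op 3 (out_shuffle): [3 8 7 4 5 2 0 6 1]
After op 4 (out_shuffle): [3 2 8 0 7 6 4 1 5]
Position 8: card 5.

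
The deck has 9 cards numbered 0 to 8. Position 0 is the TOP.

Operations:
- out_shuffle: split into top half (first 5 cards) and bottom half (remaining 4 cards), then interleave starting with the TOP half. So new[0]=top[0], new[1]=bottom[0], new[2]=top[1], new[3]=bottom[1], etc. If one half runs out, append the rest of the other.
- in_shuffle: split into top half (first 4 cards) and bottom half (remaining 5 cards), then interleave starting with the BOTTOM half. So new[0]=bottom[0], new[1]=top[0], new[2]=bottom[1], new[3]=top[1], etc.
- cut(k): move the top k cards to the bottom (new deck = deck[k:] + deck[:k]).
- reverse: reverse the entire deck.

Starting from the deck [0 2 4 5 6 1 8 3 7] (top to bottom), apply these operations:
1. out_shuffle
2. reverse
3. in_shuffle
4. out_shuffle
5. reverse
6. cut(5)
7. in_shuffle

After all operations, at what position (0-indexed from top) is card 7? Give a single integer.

After op 1 (out_shuffle): [0 1 2 8 4 3 5 7 6]
After op 2 (reverse): [6 7 5 3 4 8 2 1 0]
After op 3 (in_shuffle): [4 6 8 7 2 5 1 3 0]
After op 4 (out_shuffle): [4 5 6 1 8 3 7 0 2]
After op 5 (reverse): [2 0 7 3 8 1 6 5 4]
After op 6 (cut(5)): [1 6 5 4 2 0 7 3 8]
After op 7 (in_shuffle): [2 1 0 6 7 5 3 4 8]
Card 7 is at position 4.

Answer: 4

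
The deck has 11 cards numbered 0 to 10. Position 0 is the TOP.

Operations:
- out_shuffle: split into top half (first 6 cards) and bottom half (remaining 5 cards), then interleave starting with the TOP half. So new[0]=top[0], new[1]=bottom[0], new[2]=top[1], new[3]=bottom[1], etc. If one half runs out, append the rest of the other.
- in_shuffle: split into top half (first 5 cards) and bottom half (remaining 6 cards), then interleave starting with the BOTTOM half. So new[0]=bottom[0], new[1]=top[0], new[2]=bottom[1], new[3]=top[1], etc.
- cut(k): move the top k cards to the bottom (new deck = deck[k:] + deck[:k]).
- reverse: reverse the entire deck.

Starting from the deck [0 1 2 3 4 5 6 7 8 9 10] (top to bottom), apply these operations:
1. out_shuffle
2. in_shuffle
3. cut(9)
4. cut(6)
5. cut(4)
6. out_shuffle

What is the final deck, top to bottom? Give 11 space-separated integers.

Answer: 10 6 2 9 5 1 8 4 0 7 3

Derivation:
After op 1 (out_shuffle): [0 6 1 7 2 8 3 9 4 10 5]
After op 2 (in_shuffle): [8 0 3 6 9 1 4 7 10 2 5]
After op 3 (cut(9)): [2 5 8 0 3 6 9 1 4 7 10]
After op 4 (cut(6)): [9 1 4 7 10 2 5 8 0 3 6]
After op 5 (cut(4)): [10 2 5 8 0 3 6 9 1 4 7]
After op 6 (out_shuffle): [10 6 2 9 5 1 8 4 0 7 3]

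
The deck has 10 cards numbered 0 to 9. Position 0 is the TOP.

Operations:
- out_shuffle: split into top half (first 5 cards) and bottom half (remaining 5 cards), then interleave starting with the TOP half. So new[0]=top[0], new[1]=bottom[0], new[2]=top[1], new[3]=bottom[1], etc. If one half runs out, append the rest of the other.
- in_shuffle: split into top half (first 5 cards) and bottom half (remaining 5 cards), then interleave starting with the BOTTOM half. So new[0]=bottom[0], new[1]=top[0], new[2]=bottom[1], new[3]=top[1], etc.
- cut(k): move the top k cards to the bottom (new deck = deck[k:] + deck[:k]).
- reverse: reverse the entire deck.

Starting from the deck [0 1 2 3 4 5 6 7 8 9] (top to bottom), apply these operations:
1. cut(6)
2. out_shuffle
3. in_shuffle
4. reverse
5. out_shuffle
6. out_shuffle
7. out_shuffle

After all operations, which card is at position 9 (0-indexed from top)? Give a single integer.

After op 1 (cut(6)): [6 7 8 9 0 1 2 3 4 5]
After op 2 (out_shuffle): [6 1 7 2 8 3 9 4 0 5]
After op 3 (in_shuffle): [3 6 9 1 4 7 0 2 5 8]
After op 4 (reverse): [8 5 2 0 7 4 1 9 6 3]
After op 5 (out_shuffle): [8 4 5 1 2 9 0 6 7 3]
After op 6 (out_shuffle): [8 9 4 0 5 6 1 7 2 3]
After op 7 (out_shuffle): [8 6 9 1 4 7 0 2 5 3]
Position 9: card 3.

Answer: 3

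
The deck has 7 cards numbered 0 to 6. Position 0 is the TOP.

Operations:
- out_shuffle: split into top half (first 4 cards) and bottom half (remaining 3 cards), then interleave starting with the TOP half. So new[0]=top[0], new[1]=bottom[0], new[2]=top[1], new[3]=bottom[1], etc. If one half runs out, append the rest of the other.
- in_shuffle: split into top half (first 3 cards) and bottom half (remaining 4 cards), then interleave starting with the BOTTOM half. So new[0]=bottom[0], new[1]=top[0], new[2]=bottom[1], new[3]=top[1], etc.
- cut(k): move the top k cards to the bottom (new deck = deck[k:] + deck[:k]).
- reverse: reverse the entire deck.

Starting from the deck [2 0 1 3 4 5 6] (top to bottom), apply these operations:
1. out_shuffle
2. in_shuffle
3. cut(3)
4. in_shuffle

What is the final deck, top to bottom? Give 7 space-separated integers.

After op 1 (out_shuffle): [2 4 0 5 1 6 3]
After op 2 (in_shuffle): [5 2 1 4 6 0 3]
After op 3 (cut(3)): [4 6 0 3 5 2 1]
After op 4 (in_shuffle): [3 4 5 6 2 0 1]

Answer: 3 4 5 6 2 0 1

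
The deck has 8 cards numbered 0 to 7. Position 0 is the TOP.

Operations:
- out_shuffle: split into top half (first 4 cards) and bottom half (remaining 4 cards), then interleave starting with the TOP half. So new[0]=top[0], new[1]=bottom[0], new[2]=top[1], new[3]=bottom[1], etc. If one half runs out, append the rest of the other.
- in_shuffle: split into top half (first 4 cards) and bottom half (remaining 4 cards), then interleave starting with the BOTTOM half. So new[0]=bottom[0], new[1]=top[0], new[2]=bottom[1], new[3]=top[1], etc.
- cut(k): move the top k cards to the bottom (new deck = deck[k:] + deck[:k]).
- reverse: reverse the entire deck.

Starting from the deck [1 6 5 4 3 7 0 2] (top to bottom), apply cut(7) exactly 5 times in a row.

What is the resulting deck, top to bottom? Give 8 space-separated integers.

After op 1 (cut(7)): [2 1 6 5 4 3 7 0]
After op 2 (cut(7)): [0 2 1 6 5 4 3 7]
After op 3 (cut(7)): [7 0 2 1 6 5 4 3]
After op 4 (cut(7)): [3 7 0 2 1 6 5 4]
After op 5 (cut(7)): [4 3 7 0 2 1 6 5]

Answer: 4 3 7 0 2 1 6 5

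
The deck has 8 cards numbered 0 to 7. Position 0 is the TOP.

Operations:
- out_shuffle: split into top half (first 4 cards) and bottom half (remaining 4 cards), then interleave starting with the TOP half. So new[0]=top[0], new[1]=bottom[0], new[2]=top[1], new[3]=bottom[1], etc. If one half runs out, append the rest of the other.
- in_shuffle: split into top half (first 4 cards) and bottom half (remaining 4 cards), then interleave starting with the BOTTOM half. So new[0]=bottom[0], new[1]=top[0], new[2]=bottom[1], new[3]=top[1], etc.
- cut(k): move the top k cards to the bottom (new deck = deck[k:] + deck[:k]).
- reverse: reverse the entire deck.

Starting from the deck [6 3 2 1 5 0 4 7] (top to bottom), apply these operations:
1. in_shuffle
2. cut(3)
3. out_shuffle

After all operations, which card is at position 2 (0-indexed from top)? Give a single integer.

After op 1 (in_shuffle): [5 6 0 3 4 2 7 1]
After op 2 (cut(3)): [3 4 2 7 1 5 6 0]
After op 3 (out_shuffle): [3 1 4 5 2 6 7 0]
Position 2: card 4.

Answer: 4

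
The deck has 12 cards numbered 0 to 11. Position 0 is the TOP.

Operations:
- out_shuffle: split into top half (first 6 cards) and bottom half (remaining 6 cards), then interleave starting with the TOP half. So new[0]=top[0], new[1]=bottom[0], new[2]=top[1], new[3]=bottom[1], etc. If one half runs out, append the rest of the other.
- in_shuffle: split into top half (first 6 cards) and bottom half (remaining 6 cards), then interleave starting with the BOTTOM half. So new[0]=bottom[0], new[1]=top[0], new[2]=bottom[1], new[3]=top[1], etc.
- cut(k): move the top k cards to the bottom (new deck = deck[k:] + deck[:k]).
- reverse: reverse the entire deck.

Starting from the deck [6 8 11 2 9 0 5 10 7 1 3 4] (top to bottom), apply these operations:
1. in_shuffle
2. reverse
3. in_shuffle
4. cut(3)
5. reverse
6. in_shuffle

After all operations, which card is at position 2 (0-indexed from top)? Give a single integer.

After op 1 (in_shuffle): [5 6 10 8 7 11 1 2 3 9 4 0]
After op 2 (reverse): [0 4 9 3 2 1 11 7 8 10 6 5]
After op 3 (in_shuffle): [11 0 7 4 8 9 10 3 6 2 5 1]
After op 4 (cut(3)): [4 8 9 10 3 6 2 5 1 11 0 7]
After op 5 (reverse): [7 0 11 1 5 2 6 3 10 9 8 4]
After op 6 (in_shuffle): [6 7 3 0 10 11 9 1 8 5 4 2]
Position 2: card 3.

Answer: 3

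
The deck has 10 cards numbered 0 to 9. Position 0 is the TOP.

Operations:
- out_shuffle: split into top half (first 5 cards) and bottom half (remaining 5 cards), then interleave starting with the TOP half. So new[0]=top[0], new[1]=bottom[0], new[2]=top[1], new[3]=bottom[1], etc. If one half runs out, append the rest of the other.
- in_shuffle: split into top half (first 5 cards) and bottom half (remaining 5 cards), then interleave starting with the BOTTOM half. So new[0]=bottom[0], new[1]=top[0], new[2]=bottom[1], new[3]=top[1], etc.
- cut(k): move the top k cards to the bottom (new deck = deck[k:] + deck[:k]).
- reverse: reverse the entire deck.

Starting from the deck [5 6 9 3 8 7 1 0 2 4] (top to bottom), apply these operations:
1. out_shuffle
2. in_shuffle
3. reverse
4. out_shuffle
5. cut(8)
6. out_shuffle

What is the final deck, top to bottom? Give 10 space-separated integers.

Answer: 6 7 0 1 9 3 2 8 4 5

Derivation:
After op 1 (out_shuffle): [5 7 6 1 9 0 3 2 8 4]
After op 2 (in_shuffle): [0 5 3 7 2 6 8 1 4 9]
After op 3 (reverse): [9 4 1 8 6 2 7 3 5 0]
After op 4 (out_shuffle): [9 2 4 7 1 3 8 5 6 0]
After op 5 (cut(8)): [6 0 9 2 4 7 1 3 8 5]
After op 6 (out_shuffle): [6 7 0 1 9 3 2 8 4 5]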